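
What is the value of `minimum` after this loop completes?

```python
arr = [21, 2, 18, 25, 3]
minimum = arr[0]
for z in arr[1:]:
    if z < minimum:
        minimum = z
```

Minimum of [21, 2, 18, 25, 3]
`minimum` takes the values: 21 → 2

Answer: 2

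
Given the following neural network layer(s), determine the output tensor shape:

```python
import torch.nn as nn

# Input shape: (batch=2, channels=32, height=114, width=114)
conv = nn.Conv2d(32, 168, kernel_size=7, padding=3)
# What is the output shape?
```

Input: (2, 32, 114, 114) -> Output: (2, 168, 114, 114)

Answer: (2, 168, 114, 114)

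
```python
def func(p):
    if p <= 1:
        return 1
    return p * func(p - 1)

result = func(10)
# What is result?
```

func(10) = 10 * 9 * 8 * 7 * 6 * 5 * 4 * 3 * 2 * 1 = 3628800

Answer: 3628800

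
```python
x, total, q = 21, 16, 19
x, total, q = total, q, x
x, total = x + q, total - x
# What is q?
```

Trace:
`x, total, q = 21, 16, 19` → x = 21; total = 16; q = 19
`x, total, q = total, q, x` → x = 16; total = 19; q = 21
`x, total = x + q, total - x` → x = 37; total = 3
So q = 21

Answer: 21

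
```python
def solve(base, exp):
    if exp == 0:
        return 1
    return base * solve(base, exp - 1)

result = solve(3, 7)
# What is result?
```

solve(3, 7) = 3 * 3 * 3 * 3 * 3 * 3 * 3 = 2187

Answer: 2187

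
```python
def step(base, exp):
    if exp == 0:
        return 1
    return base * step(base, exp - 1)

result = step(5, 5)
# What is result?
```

step(5, 5) = 5 * 5 * 5 * 5 * 5 = 3125

Answer: 3125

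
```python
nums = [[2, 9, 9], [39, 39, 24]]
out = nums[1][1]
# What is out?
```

Trace:
`nums = [[2, 9, 9], [39, 39, 24]]` → nums = [[2, 9, 9], [39, 39, 24]]
`out = nums[1][1]` → out = 39
So out = 39

Answer: 39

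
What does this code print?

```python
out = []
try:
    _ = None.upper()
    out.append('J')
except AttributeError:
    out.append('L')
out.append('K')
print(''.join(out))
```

Execution trace: 'L' (except AttributeError) → 'K' (after the try/except). Output: LK

Answer: LK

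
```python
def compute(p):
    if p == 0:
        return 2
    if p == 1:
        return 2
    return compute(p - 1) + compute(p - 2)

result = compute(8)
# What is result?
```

Build up from base cases: compute(0)=2, compute(1)=2, compute(2)=4, compute(3)=6, compute(4)=10, compute(5)=16, compute(6)=26, ..., compute(8)=68

Answer: 68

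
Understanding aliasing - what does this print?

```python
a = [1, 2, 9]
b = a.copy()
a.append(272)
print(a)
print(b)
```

Key concept: list.copy() creates independent copy.
Step by step:
`a = [1, 2, 9]` → a = [1, 2, 9]
`b = a.copy()` → b = [1, 2, 9]
`a.append(272)` → a = [1, 2, 9, 272]
`print(a)` → prints [1, 2, 9, 272]
`print(b)` → prints [1, 2, 9]

Answer:
[1, 2, 9, 272]
[1, 2, 9]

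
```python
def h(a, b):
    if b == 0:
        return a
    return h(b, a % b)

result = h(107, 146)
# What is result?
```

h(107, 146) -> h(146, 107) -> h(107, 39) -> h(39, 29) -> h(29, 10) -> h(10, 9) -> h(9, 1) -> h(1, 0) -> 1

Answer: 1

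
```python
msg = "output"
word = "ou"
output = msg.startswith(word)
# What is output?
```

Trace:
`msg = "output"` → msg = 'output'
`word = "ou"` → word = 'ou'
`output = msg.startswith(word)` → output = True
So output = True

Answer: True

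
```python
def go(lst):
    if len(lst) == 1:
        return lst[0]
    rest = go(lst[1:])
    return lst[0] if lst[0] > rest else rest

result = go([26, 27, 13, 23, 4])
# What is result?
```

Recursive max over [26, 27, 13, 23, 4] = 27

Answer: 27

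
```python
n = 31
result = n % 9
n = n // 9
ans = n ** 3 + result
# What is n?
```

Trace:
`n = 31` → n = 31
`result = n % 9` → result = 4
`n = n // 9` → n = 3
`ans = n ** 3 + result` → ans = 31
So n = 3

Answer: 3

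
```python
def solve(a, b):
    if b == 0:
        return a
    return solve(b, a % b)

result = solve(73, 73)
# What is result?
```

solve(73, 73) -> solve(73, 0) -> 73

Answer: 73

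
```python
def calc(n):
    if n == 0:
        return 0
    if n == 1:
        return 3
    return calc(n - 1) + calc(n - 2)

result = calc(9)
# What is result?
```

Build up from base cases: calc(0)=0, calc(1)=3, calc(2)=3, calc(3)=6, calc(4)=9, calc(5)=15, calc(6)=24, ..., calc(9)=102

Answer: 102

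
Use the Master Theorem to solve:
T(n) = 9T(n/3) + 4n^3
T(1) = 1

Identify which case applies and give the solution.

a=9, b=3, f(n)=4n^3. log_3(9) = 2. Since c=3 > 2 and the regularity condition holds (9(n/3)^3 = (9/3^3)n^3 with 9/3^3 < 1), Case 3 applies: T(n) = Θ(f(n)) = O(n^3).

Answer: O(n^3) - Case 3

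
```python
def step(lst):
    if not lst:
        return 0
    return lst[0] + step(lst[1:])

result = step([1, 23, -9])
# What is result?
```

1 + 23 + (-9) + 0 = 15

Answer: 15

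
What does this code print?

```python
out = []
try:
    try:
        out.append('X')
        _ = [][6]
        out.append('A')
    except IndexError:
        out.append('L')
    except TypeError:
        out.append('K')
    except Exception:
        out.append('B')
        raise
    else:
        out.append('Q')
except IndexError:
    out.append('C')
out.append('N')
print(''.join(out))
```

Execution trace: 'X' (inner try body) → 'L' (inner except IndexError) → 'N' (after the try/except). Output: XLN

Answer: XLN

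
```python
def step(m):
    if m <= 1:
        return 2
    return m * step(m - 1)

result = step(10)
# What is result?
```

step(10) = 10 * 9 * 8 * 7 * 6 * 5 * 4 * 3 * 2 * 2 = 7257600

Answer: 7257600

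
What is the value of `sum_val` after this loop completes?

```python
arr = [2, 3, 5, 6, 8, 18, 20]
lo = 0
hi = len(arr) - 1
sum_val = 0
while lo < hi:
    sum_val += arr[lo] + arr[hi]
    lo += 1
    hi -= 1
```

Sum of pairs from ends
`sum_val` takes the values: 0 → 22 → 43 → 56

Answer: 56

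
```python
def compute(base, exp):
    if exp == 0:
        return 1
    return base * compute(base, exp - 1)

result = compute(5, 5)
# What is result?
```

compute(5, 5) = 5 * 5 * 5 * 5 * 5 = 3125

Answer: 3125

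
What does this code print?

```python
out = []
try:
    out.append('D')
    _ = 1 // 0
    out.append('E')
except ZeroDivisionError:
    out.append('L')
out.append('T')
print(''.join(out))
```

Execution trace: 'D' (try body) → 'L' (except ZeroDivisionError) → 'T' (after the try/except). Output: DLT

Answer: DLT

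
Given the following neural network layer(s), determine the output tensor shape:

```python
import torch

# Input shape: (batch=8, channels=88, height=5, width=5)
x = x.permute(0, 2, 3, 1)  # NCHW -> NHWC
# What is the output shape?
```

Input: (8, 88, 5, 5) -> Output: (8, 5, 5, 88)

Answer: (8, 5, 5, 88)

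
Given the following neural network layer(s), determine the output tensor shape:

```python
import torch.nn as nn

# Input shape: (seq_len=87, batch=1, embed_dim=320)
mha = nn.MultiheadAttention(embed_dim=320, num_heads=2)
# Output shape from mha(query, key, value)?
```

Input: (87, 1, 320) -> Output: (87, 1, 320)

Answer: (87, 1, 320)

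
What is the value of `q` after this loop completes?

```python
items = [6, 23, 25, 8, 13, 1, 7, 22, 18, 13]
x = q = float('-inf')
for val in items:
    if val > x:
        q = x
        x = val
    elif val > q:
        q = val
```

Second largest (with repeats) in [6, 23, 25, 8, 13, 1, 7, 22, 18, 13]
`q` takes the values: -inf → 6 → 23

Answer: 23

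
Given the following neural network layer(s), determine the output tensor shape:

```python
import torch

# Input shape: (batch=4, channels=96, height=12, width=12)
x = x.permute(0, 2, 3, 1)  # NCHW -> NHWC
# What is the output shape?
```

Input: (4, 96, 12, 12) -> Output: (4, 12, 12, 96)

Answer: (4, 12, 12, 96)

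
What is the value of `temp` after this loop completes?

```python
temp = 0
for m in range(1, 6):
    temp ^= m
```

XOR of 1 to 5
`temp` takes the values: 0 → 1 → 3 → 0 → 4 → 1

Answer: 1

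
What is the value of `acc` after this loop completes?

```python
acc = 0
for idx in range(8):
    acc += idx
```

Sum of 0 to 7 = 28
`acc` takes the values: 0 → 1 → 3 → 6 → 10 → 15 → 21 → 28

Answer: 28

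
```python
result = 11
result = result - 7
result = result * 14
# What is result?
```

Trace:
`result = 11` → result = 11
`result = result - 7` → result = 4
`result = result * 14` → result = 56
So result = 56

Answer: 56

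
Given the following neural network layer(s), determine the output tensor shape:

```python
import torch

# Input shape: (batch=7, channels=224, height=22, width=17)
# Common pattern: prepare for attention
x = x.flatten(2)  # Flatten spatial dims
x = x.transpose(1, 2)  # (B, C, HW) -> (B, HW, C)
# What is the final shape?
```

Input: (7, 224, 22, 17) -> after flatten(2): (7, 224, 374) -> Output: (7, 374, 224)

Answer: (7, 374, 224)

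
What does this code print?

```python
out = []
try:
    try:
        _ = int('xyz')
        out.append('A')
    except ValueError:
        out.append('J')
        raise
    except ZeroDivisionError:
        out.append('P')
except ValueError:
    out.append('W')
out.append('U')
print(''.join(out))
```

Execution trace: 'J' (inner except ValueError) → 'W' (outer except ValueError) → 'U' (after the try/except). Output: JWU

Answer: JWU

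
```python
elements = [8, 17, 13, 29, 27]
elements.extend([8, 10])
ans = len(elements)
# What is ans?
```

Trace:
`elements = [8, 17, 13, 29, 27]` → elements = [8, 17, 13, 29, 27]
`elements.extend([8, 10])` → elements = [8, 17, 13, 29, 27, 8, 10]
`ans = len(elements)` → ans = 7
So ans = 7

Answer: 7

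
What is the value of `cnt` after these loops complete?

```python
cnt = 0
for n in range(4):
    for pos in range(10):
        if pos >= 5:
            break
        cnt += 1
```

Inner breaks at 5, outer runs 4 times
`cnt` takes the values: 0 → 1 → 2 → 3 → 4 → 5 → 6 → 7 → 8 → 9 → 10 → 11 → 12 → 13 → 14 → 15 → 16 → 17 → 18 → 19 → 20

Answer: 20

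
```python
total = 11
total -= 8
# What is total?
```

Trace:
`total = 11` → total = 11
`total -= 8` → total = 3
So total = 3

Answer: 3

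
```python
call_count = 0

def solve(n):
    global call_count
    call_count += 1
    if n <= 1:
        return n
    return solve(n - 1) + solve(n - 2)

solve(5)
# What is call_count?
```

Calls(n) = 1 + Calls(n-1) + Calls(n-2); Calls(0)=Calls(1)=1. For n=5 this gives 15.

Answer: 15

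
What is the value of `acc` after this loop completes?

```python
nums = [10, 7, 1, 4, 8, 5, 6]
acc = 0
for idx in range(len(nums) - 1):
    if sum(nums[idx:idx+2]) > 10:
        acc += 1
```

Count windows with sum > 10
`acc` takes the values: 0 → 1 → 2 → 3 → 4

Answer: 4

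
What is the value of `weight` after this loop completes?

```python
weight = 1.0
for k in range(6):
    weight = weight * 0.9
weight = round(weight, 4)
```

Exponential decay: 1.0 * 0.9^6
`weight` takes the values: 1.0 → 0.9 → 0.81 → 0.729 → 0.6561 → 0.59049 → 0.531441 → 0.5314

Answer: 0.5314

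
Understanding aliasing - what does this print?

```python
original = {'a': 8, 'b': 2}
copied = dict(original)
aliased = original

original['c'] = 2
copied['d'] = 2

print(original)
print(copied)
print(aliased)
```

Key concept: dict() creates copy, assignment creates alias.
Step by step:
`original = {'a': 8, 'b': 2}` → original = {'a': 8, 'b': 2}
`copied = dict(original)` → copied = {'a': 8, 'b': 2}
`aliased = original` → aliased = {'a': 8, 'b': 2} (same object as original)
`original['c'] = 2` → original = {'a': 8, 'b': 2, 'c': 2} (same object as aliased); aliased = {'a': 8, 'b': 2, 'c': 2} (same object as original)
`copied['d'] = 2` → copied = {'a': 8, 'b': 2, 'd': 2}
`print(original)` → prints {'a': 8, 'b': 2, 'c': 2}
`print(copied)` → prints {'a': 8, 'b': 2, 'd': 2}
`print(aliased)` → prints {'a': 8, 'b': 2, 'c': 2}

Answer:
{'a': 8, 'b': 2, 'c': 2}
{'a': 8, 'b': 2, 'd': 2}
{'a': 8, 'b': 2, 'c': 2}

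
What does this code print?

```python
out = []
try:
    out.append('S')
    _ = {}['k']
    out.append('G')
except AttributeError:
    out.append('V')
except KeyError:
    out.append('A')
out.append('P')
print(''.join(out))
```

Execution trace: 'S' (try body) → 'A' (except KeyError) → 'P' (after the try/except). Output: SAP

Answer: SAP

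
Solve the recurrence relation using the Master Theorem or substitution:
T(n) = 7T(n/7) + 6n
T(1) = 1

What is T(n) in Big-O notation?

By Master Theorem: a=7, b=7, f(n)=6n. Since log_7(7) = 1 and f(n) = Θ(n^1), Case 2 applies. T(n) = O(n log n).

Answer: O(n log n)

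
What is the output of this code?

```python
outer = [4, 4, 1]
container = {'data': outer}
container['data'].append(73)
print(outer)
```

Key concept: dict holds reference to list.
Step by step:
`outer = [4, 4, 1]` → outer = [4, 4, 1]
`container = {'data': outer}` → container = {'data': [4, 4, 1]}
`container['data'].append(73)` → outer = [4, 4, 1, 73]; container = {'data': [4, 4, 1, 73]}
`print(outer)` → prints [4, 4, 1, 73]

Answer: [4, 4, 1, 73]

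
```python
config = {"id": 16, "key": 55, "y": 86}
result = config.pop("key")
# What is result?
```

Trace:
`config = {"id": 16, "key": 55, "y": 86}` → config = {'id': 16, 'key': 55, 'y': 86}
`result = config.pop("key")` → config = {'id': 16, 'y': 86}; result = 55
So result = 55

Answer: 55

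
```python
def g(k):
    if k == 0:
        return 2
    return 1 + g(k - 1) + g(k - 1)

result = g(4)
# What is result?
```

g(k) = 1 + 2·g(k-1), g(0)=2. Closed form: (2+1)·2^4 - 1 = 47.

Answer: 47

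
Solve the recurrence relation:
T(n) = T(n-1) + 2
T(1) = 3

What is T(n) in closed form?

Unrolling: T(n) = T(1) + 2·(n-1) = 3 + 2(n-1) = 2n + 1.

Answer: T(n) = 2n + 1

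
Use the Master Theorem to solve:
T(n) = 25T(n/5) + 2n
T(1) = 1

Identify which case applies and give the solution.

a=25, b=5, f(n)=2n. log_5(25) = 2. Since c=1 < 2, Case 1 applies: T(n) = Θ(n^log_b(a)) = O(n^2).

Answer: O(n^2) - Case 1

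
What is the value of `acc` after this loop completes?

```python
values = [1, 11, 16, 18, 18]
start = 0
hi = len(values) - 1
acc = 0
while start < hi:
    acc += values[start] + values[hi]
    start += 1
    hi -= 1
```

Sum of pairs from ends
`acc` takes the values: 0 → 19 → 48

Answer: 48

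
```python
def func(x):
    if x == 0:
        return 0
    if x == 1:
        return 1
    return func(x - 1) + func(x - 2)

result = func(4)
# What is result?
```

Build up from base cases: func(0)=0, func(1)=1, func(2)=1, func(3)=2, func(4)=3

Answer: 3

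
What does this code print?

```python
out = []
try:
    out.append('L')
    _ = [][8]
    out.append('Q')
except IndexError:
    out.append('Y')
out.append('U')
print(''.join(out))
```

Execution trace: 'L' (try body) → 'Y' (except IndexError) → 'U' (after the try/except). Output: LYU

Answer: LYU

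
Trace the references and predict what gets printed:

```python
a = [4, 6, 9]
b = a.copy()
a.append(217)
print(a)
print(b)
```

Key concept: list.copy() creates independent copy.
Step by step:
`a = [4, 6, 9]` → a = [4, 6, 9]
`b = a.copy()` → b = [4, 6, 9]
`a.append(217)` → a = [4, 6, 9, 217]
`print(a)` → prints [4, 6, 9, 217]
`print(b)` → prints [4, 6, 9]

Answer:
[4, 6, 9, 217]
[4, 6, 9]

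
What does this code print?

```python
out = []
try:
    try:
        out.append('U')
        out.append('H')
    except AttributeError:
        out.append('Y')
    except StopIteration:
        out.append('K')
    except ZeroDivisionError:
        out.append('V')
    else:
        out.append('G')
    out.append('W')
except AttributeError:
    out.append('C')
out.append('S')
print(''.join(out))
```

Execution trace: 'U' (inner try body) → 'H' (inner try body, no exception) → 'G' (inner else) → 'W' (try body, no exception) → 'S' (after the try/except). Output: UHGWS

Answer: UHGWS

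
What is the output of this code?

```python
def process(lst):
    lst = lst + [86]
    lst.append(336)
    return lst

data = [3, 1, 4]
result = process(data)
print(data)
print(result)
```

Key concept: rebinding parameter vs mutation.
Step by step:
`data = [3, 1, 4]` → data = [3, 1, 4]
`result = process(data)` → result = [3, 1, 4, 86, 336]
`print(data)` → prints [3, 1, 4]
`print(result)` → prints [3, 1, 4, 86, 336]

Answer:
[3, 1, 4]
[3, 1, 4, 86, 336]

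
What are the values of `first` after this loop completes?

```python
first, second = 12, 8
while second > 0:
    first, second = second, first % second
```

GCD of 12 and 8
`first` takes the values: 12 → 8 → 4

Answer: 4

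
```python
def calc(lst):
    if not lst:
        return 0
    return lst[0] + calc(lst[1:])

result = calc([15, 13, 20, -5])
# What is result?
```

15 + 13 + 20 + (-5) + 0 = 43

Answer: 43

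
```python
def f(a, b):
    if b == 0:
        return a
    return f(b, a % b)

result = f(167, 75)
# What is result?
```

f(167, 75) -> f(75, 17) -> f(17, 7) -> f(7, 3) -> f(3, 1) -> f(1, 0) -> 1

Answer: 1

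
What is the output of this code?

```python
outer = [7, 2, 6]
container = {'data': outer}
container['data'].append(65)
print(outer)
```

Key concept: dict holds reference to list.
Step by step:
`outer = [7, 2, 6]` → outer = [7, 2, 6]
`container = {'data': outer}` → container = {'data': [7, 2, 6]}
`container['data'].append(65)` → outer = [7, 2, 6, 65]; container = {'data': [7, 2, 6, 65]}
`print(outer)` → prints [7, 2, 6, 65]

Answer: [7, 2, 6, 65]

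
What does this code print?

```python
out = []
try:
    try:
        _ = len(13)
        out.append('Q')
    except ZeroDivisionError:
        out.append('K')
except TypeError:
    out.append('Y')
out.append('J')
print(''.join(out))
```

Execution trace: 'Y' (outer except TypeError) → 'J' (after the try/except). Output: YJ

Answer: YJ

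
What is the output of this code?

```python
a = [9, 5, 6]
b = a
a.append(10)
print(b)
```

Key concept: basic list aliasing.
Step by step:
`a = [9, 5, 6]` → a = [9, 5, 6]
`b = a` → b = [9, 5, 6] (same object as a)
`a.append(10)` → a = [9, 5, 6, 10] (same object as b); b = [9, 5, 6, 10] (same object as a)
`print(b)` → prints [9, 5, 6, 10]

Answer: [9, 5, 6, 10]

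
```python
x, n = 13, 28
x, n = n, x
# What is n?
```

Trace:
`x, n = 13, 28` → x = 13; n = 28
`x, n = n, x` → x = 28; n = 13
So n = 13

Answer: 13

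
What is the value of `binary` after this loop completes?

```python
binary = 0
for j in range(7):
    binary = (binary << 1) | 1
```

Build 7 consecutive 1-bits: 0b1111111
`binary` takes the values: 0 → 1 → 3 → 7 → 15 → 31 → 63 → 127

Answer: 127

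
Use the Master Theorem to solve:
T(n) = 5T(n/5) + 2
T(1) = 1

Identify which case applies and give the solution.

a=5, b=5, f(n)=2. log_5(5) = 1. Since c=0 < 1, Case 1 applies: T(n) = Θ(n^log_b(a)) = O(n).

Answer: O(n) - Case 1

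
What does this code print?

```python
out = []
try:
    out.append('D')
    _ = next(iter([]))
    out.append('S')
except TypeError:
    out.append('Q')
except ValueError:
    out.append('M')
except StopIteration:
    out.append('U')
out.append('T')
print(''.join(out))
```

Execution trace: 'D' (try body) → 'U' (except StopIteration) → 'T' (after the try/except). Output: DUT

Answer: DUT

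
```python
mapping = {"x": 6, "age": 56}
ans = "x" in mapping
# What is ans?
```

Trace:
`mapping = {"x": 6, "age": 56}` → mapping = {'x': 6, 'age': 56}
`ans = "x" in mapping` → ans = True
So ans = True

Answer: True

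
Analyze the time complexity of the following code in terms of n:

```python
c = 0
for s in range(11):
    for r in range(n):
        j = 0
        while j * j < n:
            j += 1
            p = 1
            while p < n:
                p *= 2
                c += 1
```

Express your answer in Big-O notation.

Each loop level contributes: 1 × n × √n × log n. Multiplying the contributions gives O(n√n log n).

Answer: O(n√n log n)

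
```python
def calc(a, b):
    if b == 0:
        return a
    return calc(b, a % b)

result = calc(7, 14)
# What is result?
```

calc(7, 14) -> calc(14, 7) -> calc(7, 0) -> 7

Answer: 7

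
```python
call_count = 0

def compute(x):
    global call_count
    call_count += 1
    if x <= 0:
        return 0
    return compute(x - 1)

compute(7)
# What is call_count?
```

Linear recursion stepping by 1: 8 calls from x=7 down to ≤0.

Answer: 8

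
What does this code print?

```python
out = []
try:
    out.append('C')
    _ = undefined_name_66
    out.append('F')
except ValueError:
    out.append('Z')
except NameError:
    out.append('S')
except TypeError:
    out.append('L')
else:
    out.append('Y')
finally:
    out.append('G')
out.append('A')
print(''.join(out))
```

Execution trace: 'C' (try body) → 'S' (except NameError) → 'G' (finally) → 'A' (after the try/except). Output: CSGA

Answer: CSGA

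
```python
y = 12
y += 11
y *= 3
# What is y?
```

Trace:
`y = 12` → y = 12
`y += 11` → y = 23
`y *= 3` → y = 69
So y = 69

Answer: 69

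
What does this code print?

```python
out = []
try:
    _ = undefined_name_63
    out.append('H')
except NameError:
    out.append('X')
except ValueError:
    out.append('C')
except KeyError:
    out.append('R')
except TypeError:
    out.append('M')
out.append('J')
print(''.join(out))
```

Execution trace: 'X' (except NameError) → 'J' (after the try/except). Output: XJ

Answer: XJ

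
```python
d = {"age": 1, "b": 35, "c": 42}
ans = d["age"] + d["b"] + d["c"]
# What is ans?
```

Trace:
`d = {"age": 1, "b": 35, "c": 42}` → d = {'age': 1, 'b': 35, 'c': 42}
`ans = d["age"] + d["b"] + d["c"]` → ans = 78
So ans = 78

Answer: 78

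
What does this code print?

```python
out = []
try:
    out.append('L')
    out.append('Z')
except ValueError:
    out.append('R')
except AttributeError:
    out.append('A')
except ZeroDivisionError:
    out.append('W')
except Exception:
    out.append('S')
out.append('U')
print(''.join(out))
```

Execution trace: 'L' (try body) → 'Z' (try body, no exception) → 'U' (after the try/except). Output: LZU

Answer: LZU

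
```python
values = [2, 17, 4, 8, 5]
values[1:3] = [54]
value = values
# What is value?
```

Trace:
`values = [2, 17, 4, 8, 5]` → values = [2, 17, 4, 8, 5]
`values[1:3] = [54]` → values = [2, 54, 8, 5]
`value = values` → value = [2, 54, 8, 5]
So value = [2, 54, 8, 5]

Answer: [2, 54, 8, 5]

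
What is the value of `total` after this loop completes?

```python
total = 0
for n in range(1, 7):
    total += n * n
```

Sum of squares 1² to 6² = 91
`total` takes the values: 0 → 1 → 5 → 14 → 30 → 55 → 91

Answer: 91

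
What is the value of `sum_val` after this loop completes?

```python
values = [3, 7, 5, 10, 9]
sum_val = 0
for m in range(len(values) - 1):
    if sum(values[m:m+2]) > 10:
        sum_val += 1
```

Count windows with sum > 10
`sum_val` takes the values: 0 → 1 → 2 → 3

Answer: 3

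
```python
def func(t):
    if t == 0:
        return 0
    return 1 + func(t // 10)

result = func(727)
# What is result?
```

Count of digits of 727: 3

Answer: 3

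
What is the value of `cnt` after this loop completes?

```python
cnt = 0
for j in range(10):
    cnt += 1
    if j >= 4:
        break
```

Loop breaks when j reaches 4, cnt is 5
`cnt` takes the values: 0 → 1 → 2 → 3 → 4 → 5

Answer: 5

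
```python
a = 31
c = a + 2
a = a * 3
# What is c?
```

Trace:
`a = 31` → a = 31
`c = a + 2` → c = 33
`a = a * 3` → a = 93
So c = 33

Answer: 33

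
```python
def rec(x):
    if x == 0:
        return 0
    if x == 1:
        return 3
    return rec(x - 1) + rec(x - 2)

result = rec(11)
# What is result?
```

Build up from base cases: rec(0)=0, rec(1)=3, rec(2)=3, rec(3)=6, rec(4)=9, rec(5)=15, rec(6)=24, ..., rec(11)=267

Answer: 267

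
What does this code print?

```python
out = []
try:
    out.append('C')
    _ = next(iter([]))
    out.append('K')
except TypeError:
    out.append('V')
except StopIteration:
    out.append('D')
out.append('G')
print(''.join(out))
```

Execution trace: 'C' (try body) → 'D' (except StopIteration) → 'G' (after the try/except). Output: CDG

Answer: CDG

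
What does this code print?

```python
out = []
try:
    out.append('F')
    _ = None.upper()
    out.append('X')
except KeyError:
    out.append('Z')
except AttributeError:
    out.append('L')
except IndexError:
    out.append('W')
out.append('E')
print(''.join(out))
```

Execution trace: 'F' (try body) → 'L' (except AttributeError) → 'E' (after the try/except). Output: FLE

Answer: FLE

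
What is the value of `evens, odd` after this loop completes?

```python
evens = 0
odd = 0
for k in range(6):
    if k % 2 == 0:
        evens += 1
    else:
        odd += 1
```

Count evens and odds in range(6)
`evens, odd` takes the values: (0, 0) → (1, 0) → (1, 1) → (2, 1) → (2, 2) → (3, 2) → (3, 3)

Answer: 3, 3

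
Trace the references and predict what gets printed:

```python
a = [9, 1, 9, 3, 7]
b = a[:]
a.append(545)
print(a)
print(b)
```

Key concept: slice [:] creates copy.
Step by step:
`a = [9, 1, 9, 3, 7]` → a = [9, 1, 9, 3, 7]
`b = a[:]` → b = [9, 1, 9, 3, 7]
`a.append(545)` → a = [9, 1, 9, 3, 7, 545]
`print(a)` → prints [9, 1, 9, 3, 7, 545]
`print(b)` → prints [9, 1, 9, 3, 7]

Answer:
[9, 1, 9, 3, 7, 545]
[9, 1, 9, 3, 7]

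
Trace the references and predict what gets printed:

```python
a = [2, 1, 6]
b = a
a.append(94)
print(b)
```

Key concept: basic list aliasing.
Step by step:
`a = [2, 1, 6]` → a = [2, 1, 6]
`b = a` → b = [2, 1, 6] (same object as a)
`a.append(94)` → a = [2, 1, 6, 94] (same object as b); b = [2, 1, 6, 94] (same object as a)
`print(b)` → prints [2, 1, 6, 94]

Answer: [2, 1, 6, 94]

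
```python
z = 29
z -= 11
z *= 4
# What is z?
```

Trace:
`z = 29` → z = 29
`z -= 11` → z = 18
`z *= 4` → z = 72
So z = 72

Answer: 72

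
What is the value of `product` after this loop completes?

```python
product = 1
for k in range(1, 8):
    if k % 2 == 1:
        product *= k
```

Product of odd numbers 1 to 7
`product` takes the values: 1 → 3 → 15 → 105

Answer: 105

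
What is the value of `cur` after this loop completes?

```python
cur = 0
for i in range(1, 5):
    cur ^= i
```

XOR of 1 to 4
`cur` takes the values: 0 → 1 → 3 → 0 → 4

Answer: 4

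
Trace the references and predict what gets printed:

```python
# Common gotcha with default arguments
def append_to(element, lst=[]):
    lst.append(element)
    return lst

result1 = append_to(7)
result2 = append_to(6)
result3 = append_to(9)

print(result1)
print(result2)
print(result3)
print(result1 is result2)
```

Key concept: mutable default argument gotcha.
Step by step:
`result1 = append_to(7)` → result1 = [7]
`result2 = append_to(6)` → result1 = [7, 6] (same object as result2); result2 = [7, 6] (same object as result1)
`result3 = append_to(9)` → result1 = [7, 6, 9] (same object as result2, result3); result2 = [7, 6, 9] (same object as result1, result3); result3 = [7, 6, 9] (same object as result1, result2)
`print(result1)` → prints [7, 6, 9]
`print(result2)` → prints [7, 6, 9]
`print(result3)` → prints [7, 6, 9]
`print(result1 is result2)` → prints True

Answer:
[7, 6, 9]
[7, 6, 9]
[7, 6, 9]
True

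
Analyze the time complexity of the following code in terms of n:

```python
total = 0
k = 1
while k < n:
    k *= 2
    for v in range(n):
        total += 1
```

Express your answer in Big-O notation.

Each loop level contributes: log n × n. Multiplying the contributions gives O(n log n).

Answer: O(n log n)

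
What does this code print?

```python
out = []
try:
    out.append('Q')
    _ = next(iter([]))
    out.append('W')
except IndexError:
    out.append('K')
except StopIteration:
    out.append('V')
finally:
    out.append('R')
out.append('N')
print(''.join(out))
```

Execution trace: 'Q' (try body) → 'V' (except StopIteration) → 'R' (finally) → 'N' (after the try/except). Output: QVRN

Answer: QVRN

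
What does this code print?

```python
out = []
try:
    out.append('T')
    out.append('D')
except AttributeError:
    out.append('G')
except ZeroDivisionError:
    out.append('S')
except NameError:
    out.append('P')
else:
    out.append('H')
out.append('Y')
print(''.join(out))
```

Execution trace: 'T' (try body) → 'D' (try body, no exception) → 'H' (else) → 'Y' (after the try/except). Output: TDHY

Answer: TDHY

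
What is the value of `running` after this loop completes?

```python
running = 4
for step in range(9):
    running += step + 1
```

Start at 4, add 1 to 9 = 49
`running` takes the values: 4 → 5 → 7 → 10 → 14 → 19 → 25 → 32 → 40 → 49

Answer: 49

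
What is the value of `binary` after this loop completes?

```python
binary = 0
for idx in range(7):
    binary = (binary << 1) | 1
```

Build 7 consecutive 1-bits: 0b1111111
`binary` takes the values: 0 → 1 → 3 → 7 → 15 → 31 → 63 → 127

Answer: 127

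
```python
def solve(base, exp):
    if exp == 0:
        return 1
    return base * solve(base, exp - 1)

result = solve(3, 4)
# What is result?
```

solve(3, 4) = 3 * 3 * 3 * 3 = 81

Answer: 81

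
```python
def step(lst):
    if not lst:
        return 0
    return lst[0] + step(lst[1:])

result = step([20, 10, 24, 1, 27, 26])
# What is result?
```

20 + 10 + 24 + 1 + 27 + 26 + 0 = 108

Answer: 108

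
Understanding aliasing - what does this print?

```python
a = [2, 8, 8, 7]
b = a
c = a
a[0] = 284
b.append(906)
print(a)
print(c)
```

Key concept: multiple aliases.
Step by step:
`a = [2, 8, 8, 7]` → a = [2, 8, 8, 7]
`b = a` → b = [2, 8, 8, 7] (same object as a)
`c = a` → c = [2, 8, 8, 7] (same object as a, b)
`a[0] = 284` → a = [284, 8, 8, 7] (same object as b, c); b = [284, 8, 8, 7] (same object as a, c); c = [284, 8, 8, 7] (same object as a, b)
`b.append(906)` → a = [284, 8, 8, 7, 906] (same object as b, c); b = [284, 8, 8, 7, 906] (same object as a, c); c = [284, 8, 8, 7, 906] (same object as a, b)
`print(a)` → prints [284, 8, 8, 7, 906]
`print(c)` → prints [284, 8, 8, 7, 906]

Answer:
[284, 8, 8, 7, 906]
[284, 8, 8, 7, 906]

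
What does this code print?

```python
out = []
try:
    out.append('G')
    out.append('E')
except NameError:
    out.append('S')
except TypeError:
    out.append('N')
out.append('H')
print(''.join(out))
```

Execution trace: 'G' (try body) → 'E' (try body, no exception) → 'H' (after the try/except). Output: GEH

Answer: GEH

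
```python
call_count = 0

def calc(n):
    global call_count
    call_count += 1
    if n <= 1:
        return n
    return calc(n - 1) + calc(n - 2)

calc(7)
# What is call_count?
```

Calls(n) = 1 + Calls(n-1) + Calls(n-2); Calls(0)=Calls(1)=1. For n=7 this gives 41.

Answer: 41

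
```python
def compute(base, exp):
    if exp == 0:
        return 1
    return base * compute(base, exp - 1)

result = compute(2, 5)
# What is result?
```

compute(2, 5) = 2 * 2 * 2 * 2 * 2 = 32

Answer: 32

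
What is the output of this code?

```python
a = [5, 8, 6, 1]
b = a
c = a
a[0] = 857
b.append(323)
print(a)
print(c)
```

Key concept: multiple aliases.
Step by step:
`a = [5, 8, 6, 1]` → a = [5, 8, 6, 1]
`b = a` → b = [5, 8, 6, 1] (same object as a)
`c = a` → c = [5, 8, 6, 1] (same object as a, b)
`a[0] = 857` → a = [857, 8, 6, 1] (same object as b, c); b = [857, 8, 6, 1] (same object as a, c); c = [857, 8, 6, 1] (same object as a, b)
`b.append(323)` → a = [857, 8, 6, 1, 323] (same object as b, c); b = [857, 8, 6, 1, 323] (same object as a, c); c = [857, 8, 6, 1, 323] (same object as a, b)
`print(a)` → prints [857, 8, 6, 1, 323]
`print(c)` → prints [857, 8, 6, 1, 323]

Answer:
[857, 8, 6, 1, 323]
[857, 8, 6, 1, 323]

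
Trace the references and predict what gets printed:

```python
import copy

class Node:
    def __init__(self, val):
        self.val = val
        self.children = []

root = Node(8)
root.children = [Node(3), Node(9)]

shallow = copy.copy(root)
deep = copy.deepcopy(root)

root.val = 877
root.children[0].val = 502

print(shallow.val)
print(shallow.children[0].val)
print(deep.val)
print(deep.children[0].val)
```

Key concept: deep copy with custom objects.
Step by step:
`root = Node(8)` → root = Node(val=8, children=[])
`root.children = [Node(3), Node(9)]` → root = Node(val=8, children=[Node(val=3, children=[]), Node(val=9, children=[])])
`shallow = copy.copy(root)` → shallow = Node(val=8, children=[Node(val=3, children=[]), Node(val=9, children=[])])
`deep = copy.deepcopy(root)` → deep = Node(val=8, children=[Node(val=3, children=[]), Node(val=9, children=[])])
`root.val = 877` → root = Node(val=877, children=[Node(val=3, children=[]), Node(val=9, children=[])])
`root.children[0].val = 502` → root = Node(val=877, children=[Node(val=502, children=[]), Node(val=9, children=[])]); shallow = Node(val=8, children=[Node(val=502, children=[]), Node(val=9, children=[])])
`print(shallow.val)` → prints 8
`print(shallow.children[0].val)` → prints 502
`print(deep.val)` → prints 8
`print(deep.children[0].val)` → prints 3

Answer:
8
502
8
3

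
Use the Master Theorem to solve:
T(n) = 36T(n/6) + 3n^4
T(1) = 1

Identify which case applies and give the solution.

a=36, b=6, f(n)=3n^4. log_6(36) = 2. Since c=4 > 2 and the regularity condition holds (36(n/6)^4 = (36/6^4)n^4 with 36/6^4 < 1), Case 3 applies: T(n) = Θ(f(n)) = O(n^4).

Answer: O(n^4) - Case 3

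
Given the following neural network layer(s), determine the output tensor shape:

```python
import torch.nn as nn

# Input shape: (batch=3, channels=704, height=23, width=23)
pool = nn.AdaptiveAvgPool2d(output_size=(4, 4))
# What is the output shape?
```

Input: (3, 704, 23, 23) -> Output: (3, 704, 4, 4)

Answer: (3, 704, 4, 4)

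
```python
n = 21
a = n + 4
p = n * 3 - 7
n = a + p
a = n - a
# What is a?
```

Trace:
`n = 21` → n = 21
`a = n + 4` → a = 25
`p = n * 3 - 7` → p = 56
`n = a + p` → n = 81
`a = n - a` → a = 56
So a = 56

Answer: 56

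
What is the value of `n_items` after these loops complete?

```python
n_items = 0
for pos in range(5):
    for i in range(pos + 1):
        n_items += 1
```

Triangle: 1 + 2 + ... + 5
`n_items` takes the values: 0 → 1 → 2 → 3 → 4 → 5 → 6 → 7 → 8 → 9 → 10 → 11 → 12 → 13 → 14 → 15

Answer: 15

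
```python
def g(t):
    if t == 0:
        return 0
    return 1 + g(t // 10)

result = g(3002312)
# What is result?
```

Count of digits of 3002312: 7

Answer: 7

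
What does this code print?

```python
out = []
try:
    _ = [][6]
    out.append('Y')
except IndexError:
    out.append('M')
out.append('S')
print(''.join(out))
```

Execution trace: 'M' (except IndexError) → 'S' (after the try/except). Output: MS

Answer: MS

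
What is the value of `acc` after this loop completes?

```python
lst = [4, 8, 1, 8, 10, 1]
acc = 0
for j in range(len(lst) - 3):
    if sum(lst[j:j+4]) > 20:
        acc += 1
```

Count windows with sum > 20
`acc` takes the values: 0 → 1 → 2

Answer: 2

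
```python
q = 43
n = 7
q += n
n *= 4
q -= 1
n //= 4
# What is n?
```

Trace:
`q = 43` → q = 43
`n = 7` → n = 7
`q += n` → q = 50
`n *= 4` → n = 28
`q -= 1` → q = 49
`n //= 4` → n = 7
So n = 7

Answer: 7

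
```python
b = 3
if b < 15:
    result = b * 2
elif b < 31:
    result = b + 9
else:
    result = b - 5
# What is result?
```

Trace:
`b = 3` → b = 3
`if b < 15: ...` → b < 15 is True → result = 6
So result = 6

Answer: 6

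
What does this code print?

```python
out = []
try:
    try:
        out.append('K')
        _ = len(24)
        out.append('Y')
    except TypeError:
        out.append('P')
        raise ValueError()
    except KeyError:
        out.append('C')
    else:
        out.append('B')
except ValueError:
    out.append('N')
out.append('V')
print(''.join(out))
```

Execution trace: 'K' (inner try body) → 'P' (inner except TypeError) → 'N' (outer except ValueError) → 'V' (after the try/except). Output: KPNV

Answer: KPNV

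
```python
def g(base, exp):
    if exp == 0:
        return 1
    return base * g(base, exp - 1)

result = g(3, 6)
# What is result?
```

g(3, 6) = 3 * 3 * 3 * 3 * 3 * 3 = 729

Answer: 729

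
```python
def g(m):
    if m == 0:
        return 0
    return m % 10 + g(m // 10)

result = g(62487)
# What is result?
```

Sum of digits of 62487: 7 + 8 + 4 + 2 + 6 = 27

Answer: 27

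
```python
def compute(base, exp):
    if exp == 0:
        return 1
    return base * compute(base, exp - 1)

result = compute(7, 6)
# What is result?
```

compute(7, 6) = 7 * 7 * 7 * 7 * 7 * 7 = 117649

Answer: 117649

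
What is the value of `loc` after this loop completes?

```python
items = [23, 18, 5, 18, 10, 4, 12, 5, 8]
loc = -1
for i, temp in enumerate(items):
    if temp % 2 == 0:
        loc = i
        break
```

First even number index in [23, 18, 5, 18, 10, 4, 12, 5, 8]
`loc` takes the values: -1 → 1

Answer: 1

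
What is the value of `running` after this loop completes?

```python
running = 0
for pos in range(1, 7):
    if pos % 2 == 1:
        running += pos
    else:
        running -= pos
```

Add odd, subtract even
`running` takes the values: 0 → 1 → -1 → 2 → -2 → 3 → -3

Answer: -3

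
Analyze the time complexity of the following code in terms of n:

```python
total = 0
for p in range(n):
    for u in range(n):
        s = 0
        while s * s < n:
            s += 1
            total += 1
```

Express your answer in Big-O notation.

Each loop level contributes: n × n × √n. Multiplying the contributions gives O(n^2√n).

Answer: O(n^2√n)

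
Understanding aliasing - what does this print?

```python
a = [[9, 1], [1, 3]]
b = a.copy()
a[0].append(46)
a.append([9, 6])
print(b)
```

Key concept: shallow copy with nested lists.
Step by step:
`a = [[9, 1], [1, 3]]` → a = [[9, 1], [1, 3]]
`b = a.copy()` → b = [[9, 1], [1, 3]]
`a[0].append(46)` → a = [[9, 1, 46], [1, 3]]; b = [[9, 1, 46], [1, 3]]
`a.append([9, 6])` → a = [[9, 1, 46], [1, 3], [9, 6]]
`print(b)` → prints [[9, 1, 46], [1, 3]]

Answer: [[9, 1, 46], [1, 3]]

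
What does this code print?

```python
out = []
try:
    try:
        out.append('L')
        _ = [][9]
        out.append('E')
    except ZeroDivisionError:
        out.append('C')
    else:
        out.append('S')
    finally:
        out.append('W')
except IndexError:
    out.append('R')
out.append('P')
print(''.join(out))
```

Execution trace: 'L' (try body) → 'W' (finally) → 'R' (outer except IndexError) → 'P' (after the try/except). Output: LWRP

Answer: LWRP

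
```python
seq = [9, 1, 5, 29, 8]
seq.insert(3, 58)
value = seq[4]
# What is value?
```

Trace:
`seq = [9, 1, 5, 29, 8]` → seq = [9, 1, 5, 29, 8]
`seq.insert(3, 58)` → seq = [9, 1, 5, 58, 29, 8]
`value = seq[4]` → value = 29
So value = 29

Answer: 29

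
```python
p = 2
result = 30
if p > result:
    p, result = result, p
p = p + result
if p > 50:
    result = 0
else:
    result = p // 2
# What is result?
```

Trace:
`p = 2` → p = 2
`result = 30` → result = 30
`if p > result: ...` → p > result is False → no variable changes
`p = p + result` → p = 32
`if p > 50: ...` → p > 50 is False, take else branch → result = 16
So result = 16

Answer: 16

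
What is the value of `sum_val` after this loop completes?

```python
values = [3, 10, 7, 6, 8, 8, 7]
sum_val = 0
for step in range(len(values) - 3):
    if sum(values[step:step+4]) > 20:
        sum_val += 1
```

Count windows with sum > 20
`sum_val` takes the values: 0 → 1 → 2 → 3 → 4

Answer: 4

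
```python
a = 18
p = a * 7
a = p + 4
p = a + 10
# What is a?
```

Trace:
`a = 18` → a = 18
`p = a * 7` → p = 126
`a = p + 4` → a = 130
`p = a + 10` → p = 140
So a = 130

Answer: 130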